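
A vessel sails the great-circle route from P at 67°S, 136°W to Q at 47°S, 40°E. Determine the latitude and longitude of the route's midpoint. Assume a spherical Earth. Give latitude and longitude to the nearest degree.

Convert each endpoint to a unit vector on the sphere (x = cos φ cos λ, y = cos φ sin λ, z = sin φ).
The central angle between the endpoints is δ = arccos(p₁·p₂) ≈ 1.151 rad (66.0°).
Interpolate at f = 1/2 with slerp weights a = sin((1−f)δ)/sin δ ≈ 0.596, b = sin(fδ)/sin δ ≈ 0.596.
p = a·p₁ + b·p₂ ≈ (0.144, 0.100, -0.985); φ = arcsin(p_z) ≈ -79.93°, λ = atan2(p_y, p_x) ≈ 34.67°.

≈ 80°S, 35°E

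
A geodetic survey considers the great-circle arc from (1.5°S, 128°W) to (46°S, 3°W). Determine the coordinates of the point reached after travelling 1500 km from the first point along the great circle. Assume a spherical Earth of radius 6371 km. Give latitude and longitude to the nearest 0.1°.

Convert each endpoint to a unit vector on the sphere (x = cos φ cos λ, y = cos φ sin λ, z = sin φ).
The central angle between the endpoints is δ = arccos(p₁·p₂) ≈ 1.960 rad (112.3°). The total great-circle distance is δ·R ≈ 1.960 × 6371 ≈ 12487 km, so the target fraction is f = 1500/12487 ≈ 0.120.
Interpolate at f ≈ 0.120 with slerp weights a = sin((1−f)δ)/sin δ ≈ 1.068, b = sin(fδ)/sin δ ≈ 0.252.
p = a·p₁ + b·p₂ ≈ (-0.482, -0.851, -0.209); φ = arcsin(p_z) ≈ -12.08°, λ = atan2(p_y, p_x) ≈ -119.56°.

≈ (12.1°S, 119.6°W)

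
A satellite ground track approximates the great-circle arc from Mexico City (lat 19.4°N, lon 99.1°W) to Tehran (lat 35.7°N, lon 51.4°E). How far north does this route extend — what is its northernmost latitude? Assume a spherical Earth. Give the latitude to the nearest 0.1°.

The great circle lies in the plane with unit normal n̂ = (p₁ × p₂)/|p₁ × p₂|.
Here n̂_z ≈ +0.428; the vertex latitude is φ_max = arccos|n̂_z| ≈ 64.7°.

≈ 64.7°N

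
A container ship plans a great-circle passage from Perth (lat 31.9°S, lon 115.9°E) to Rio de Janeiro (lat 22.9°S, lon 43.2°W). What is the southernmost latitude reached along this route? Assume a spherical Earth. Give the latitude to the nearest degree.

≈ 71°S

The great circle lies in the plane with unit normal n̂ = (p₁ × p₂)/|p₁ × p₂|.
Here n̂_z ≈ -0.328; the vertex latitude is φ_max = arccos|n̂_z| ≈ 70.9°.
Check via Clairaut: cos φ_max = |cos φ₁| · sin C = cos(31.9°)·sin(157.3°) ≈ 0.328, again giving ≈ 70.9°.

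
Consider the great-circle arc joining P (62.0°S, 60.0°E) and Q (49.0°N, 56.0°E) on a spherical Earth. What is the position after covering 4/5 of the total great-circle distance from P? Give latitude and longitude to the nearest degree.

Convert each endpoint to a unit vector on the sphere (x = cos φ cos λ, y = cos φ sin λ, z = sin φ).
The central angle between the endpoints is δ = arccos(p₁·p₂) ≈ 1.938 rad (111.0°).
Interpolate at f = 4/5 with slerp weights a = sin((1−f)δ)/sin δ ≈ 0.405, b = sin(fδ)/sin δ ≈ 1.071.
p = a·p₁ + b·p₂ ≈ (0.488, 0.747, 0.451); φ = arcsin(p_z) ≈ 26.80°, λ = atan2(p_y, p_x) ≈ 56.85°.

≈ (27°N, 57°E)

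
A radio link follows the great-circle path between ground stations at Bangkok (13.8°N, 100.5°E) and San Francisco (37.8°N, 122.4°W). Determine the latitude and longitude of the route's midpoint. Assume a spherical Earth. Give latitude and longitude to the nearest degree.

≈ (52°N, 154°E)

From cos δ = sin φ₁ sin φ₂ + cos φ₁ cos φ₂ cos Δλ, the central angle is δ ≈ 2.000 rad (114.6°).
Interpolate at f = 1/2 with slerp weights a = sin((1−f)δ)/sin δ ≈ 0.925, b = sin(fδ)/sin δ ≈ 0.925.
p = a·p₁ + b·p₂ ≈ (-0.555, 0.266, 0.788); φ = arcsin(p_z) ≈ 51.98°, λ = atan2(p_y, p_x) ≈ 154.39°.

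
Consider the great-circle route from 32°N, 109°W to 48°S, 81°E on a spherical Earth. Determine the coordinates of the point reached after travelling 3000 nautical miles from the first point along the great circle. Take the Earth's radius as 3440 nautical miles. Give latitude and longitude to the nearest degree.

≈ 15°S, 127°W

Write both endpoints as unit vectors p₁, p₂ with components (cos φ cos λ, cos φ sin λ, sin φ).
The central angle between the endpoints is δ = arccos(p₁·p₂) ≈ 2.833 rad (162.3°). The total great-circle distance is δ·R ≈ 2.833 × 3440 ≈ 9744 nmi, so the target fraction is f = 3000/9744 ≈ 0.308.
Interpolate at f ≈ 0.308 with slerp weights a = sin((1−f)δ)/sin δ ≈ 3.042, b = sin(fδ)/sin δ ≈ 2.518.
p = a·p₁ + b·p₂ ≈ (-0.576, -0.775, -0.259); φ = arcsin(p_z) ≈ -15.02°, λ = atan2(p_y, p_x) ≈ -126.63°.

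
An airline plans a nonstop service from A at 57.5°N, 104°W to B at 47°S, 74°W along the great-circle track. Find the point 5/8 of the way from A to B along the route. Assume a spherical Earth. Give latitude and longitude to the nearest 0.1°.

The haversine formula gives a central angle δ ≈ 1.875 rad (107.4°) between the endpoints.
Interpolate at f = 5/8 with slerp weights a = sin((1−f)δ)/sin δ ≈ 0.678, b = sin(fδ)/sin δ ≈ 0.966.
p = a·p₁ + b·p₂ ≈ (0.093, -0.986, -0.135); φ = arcsin(p_z) ≈ -7.75°, λ = atan2(p_y, p_x) ≈ -84.59°.

≈ 7.7°S, 84.6°W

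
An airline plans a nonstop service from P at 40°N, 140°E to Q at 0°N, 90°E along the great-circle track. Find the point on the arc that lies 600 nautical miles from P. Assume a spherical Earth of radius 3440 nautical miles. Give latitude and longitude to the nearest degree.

Write both endpoints as unit vectors p₁, p₂ with components (cos φ cos λ, cos φ sin λ, sin φ).
The central angle between the endpoints is δ = arccos(p₁·p₂) ≈ 1.056 rad (60.5°). The total great-circle distance is δ·R ≈ 1.056 × 3440 ≈ 3632 nmi, so the target fraction is f = 600/3632 ≈ 0.165.
Interpolate at f ≈ 0.165 with slerp weights a = sin((1−f)δ)/sin δ ≈ 0.887, b = sin(fδ)/sin δ ≈ 0.199.
p = a·p₁ + b·p₂ ≈ (-0.520, 0.636, 0.570); φ = arcsin(p_z) ≈ 34.75°, λ = atan2(p_y, p_x) ≈ 129.29°.

≈ 35°N, 129°E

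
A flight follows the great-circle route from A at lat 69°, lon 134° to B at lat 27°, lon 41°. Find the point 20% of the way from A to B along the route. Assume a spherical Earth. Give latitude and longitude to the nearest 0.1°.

≈ lat 68.0°, lon 97.5°

From cos δ = sin φ₁ sin φ₂ + cos φ₁ cos φ₂ cos Δλ, the central angle is δ ≈ 1.151 rad (66.0°).
Interpolate at f = 0.20 with slerp weights a = sin((1−f)δ)/sin δ ≈ 0.872, b = sin(fδ)/sin δ ≈ 0.250.
p = a·p₁ + b·p₂ ≈ (-0.049, 0.371, 0.927); φ = arcsin(p_z) ≈ 68.03°, λ = atan2(p_y, p_x) ≈ 97.52°.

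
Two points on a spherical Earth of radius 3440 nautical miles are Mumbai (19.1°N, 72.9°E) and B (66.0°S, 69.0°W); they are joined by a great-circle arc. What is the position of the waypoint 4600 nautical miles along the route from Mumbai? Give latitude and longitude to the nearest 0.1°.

Write both endpoints as unit vectors p₁, p₂ with components (cos φ cos λ, cos φ sin λ, sin φ).
The central angle between the endpoints is δ = arccos(p₁·p₂) ≈ 2.216 rad (127.0°). The total great-circle distance is δ·R ≈ 2.216 × 3440 ≈ 7623 nmi, so the target fraction is f = 4600/7623 ≈ 0.603.
Interpolate at f ≈ 0.603 with slerp weights a = sin((1−f)δ)/sin δ ≈ 0.964, b = sin(fδ)/sin δ ≈ 1.218.
p = a·p₁ + b·p₂ ≈ (0.445, 0.408, -0.797); φ = arcsin(p_z) ≈ -52.85°, λ = atan2(p_y, p_x) ≈ 42.50°.

≈ (52.8°S, 42.5°E)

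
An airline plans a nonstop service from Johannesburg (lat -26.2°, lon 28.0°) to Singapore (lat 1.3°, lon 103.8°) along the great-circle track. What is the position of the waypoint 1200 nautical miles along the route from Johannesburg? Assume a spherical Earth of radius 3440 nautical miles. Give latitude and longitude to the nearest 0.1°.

The haversine formula gives a central angle δ ≈ 1.359 rad (77.9°) between the endpoints. The total great-circle distance is δ·R ≈ 1.359 × 3440 ≈ 4676 nmi, so the target fraction is f = 1200/4676 ≈ 0.257.
Interpolate at f ≈ 0.257 with slerp weights a = sin((1−f)δ)/sin δ ≈ 0.866, b = sin(fδ)/sin δ ≈ 0.350.
p = a·p₁ + b·p₂ ≈ (0.603, 0.704, -0.375); φ = arcsin(p_z) ≈ -22.00°, λ = atan2(p_y, p_x) ≈ 49.43°.

≈ lat -22.0°, lon 49.4°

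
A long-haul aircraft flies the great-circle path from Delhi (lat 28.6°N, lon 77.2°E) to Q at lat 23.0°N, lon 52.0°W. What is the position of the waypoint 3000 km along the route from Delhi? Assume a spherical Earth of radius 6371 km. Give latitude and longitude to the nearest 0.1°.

The haversine formula gives a central angle δ ≈ 1.900 rad (108.9°) between the endpoints. The total great-circle distance is δ·R ≈ 1.900 × 6371 ≈ 12108 km, so the target fraction is f = 3000/12108 ≈ 0.248.
Interpolate at f ≈ 0.248 with slerp weights a = sin((1−f)δ)/sin δ ≈ 1.046, b = sin(fδ)/sin δ ≈ 0.479.
p = a·p₁ + b·p₂ ≈ (0.475, 0.548, 0.688); φ = arcsin(p_z) ≈ 43.49°, λ = atan2(p_y, p_x) ≈ 49.07°.

≈ lat 43.5°N, lon 49.1°E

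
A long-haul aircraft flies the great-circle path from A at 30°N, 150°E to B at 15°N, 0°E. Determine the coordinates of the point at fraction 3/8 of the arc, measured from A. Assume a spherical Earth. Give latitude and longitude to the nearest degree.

Write both endpoints as unit vectors p₁, p₂ with components (cos φ cos λ, cos φ sin λ, sin φ).
The central angle between the endpoints is δ = arccos(p₁·p₂) ≈ 2.208 rad (126.5°).
Interpolate at f = 3/8 with slerp weights a = sin((1−f)δ)/sin δ ≈ 1.222, b = sin(fδ)/sin δ ≈ 0.917.
p = a·p₁ + b·p₂ ≈ (-0.031, 0.529, 0.848); φ = arcsin(p_z) ≈ 58.00°, λ = atan2(p_y, p_x) ≈ 93.35°.

≈ 58°N, 93°E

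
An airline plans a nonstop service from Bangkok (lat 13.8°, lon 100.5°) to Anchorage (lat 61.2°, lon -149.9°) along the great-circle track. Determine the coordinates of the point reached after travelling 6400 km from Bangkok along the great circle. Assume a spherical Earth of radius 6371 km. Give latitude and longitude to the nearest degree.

≈ lat 59°, lon 149°

Convert each endpoint to a unit vector on the sphere (x = cos φ cos λ, y = cos φ sin λ, z = sin φ).
The central angle between the endpoints is δ = arccos(p₁·p₂) ≈ 1.519 rad (87.0°). The total great-circle distance is δ·R ≈ 1.519 × 6371 ≈ 9676 km, so the target fraction is f = 6400/9676 ≈ 0.661.
Interpolate at f ≈ 0.661 with slerp weights a = sin((1−f)δ)/sin δ ≈ 0.492, b = sin(fδ)/sin δ ≈ 0.845.
p = a·p₁ + b·p₂ ≈ (-0.439, 0.266, 0.858); φ = arcsin(p_z) ≈ 59.09°, λ = atan2(p_y, p_x) ≈ 148.80°.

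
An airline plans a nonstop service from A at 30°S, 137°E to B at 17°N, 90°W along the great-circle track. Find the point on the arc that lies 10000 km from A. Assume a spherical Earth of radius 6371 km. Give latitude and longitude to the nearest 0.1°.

From cos δ = sin φ₁ sin φ₂ + cos φ₁ cos φ₂ cos Δλ, the central angle is δ ≈ 2.362 rad (135.3°). The total great-circle distance is δ·R ≈ 2.362 × 6371 ≈ 15047 km, so the target fraction is f = 10000/15047 ≈ 0.665.
Interpolate at f ≈ 0.665 with slerp weights a = sin((1−f)δ)/sin δ ≈ 1.012, b = sin(fδ)/sin δ ≈ 1.422.
p = a·p₁ + b·p₂ ≈ (-0.641, -0.762, -0.090); φ = arcsin(p_z) ≈ -5.18°, λ = atan2(p_y, p_x) ≈ -130.08°.

≈ 5.2°S, 130.1°W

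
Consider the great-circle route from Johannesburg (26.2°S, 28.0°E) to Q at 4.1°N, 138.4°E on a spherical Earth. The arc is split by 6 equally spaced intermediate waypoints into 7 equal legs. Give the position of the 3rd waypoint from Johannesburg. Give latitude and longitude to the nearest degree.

≈ 21°S, 80°E

Write both endpoints as unit vectors p₁, p₂ with components (cos φ cos λ, cos φ sin λ, sin φ).
The central angle between the endpoints is δ = arccos(p₁·p₂) ≈ 1.921 rad (110.1°).
Interpolate at f = 3/7 with slerp weights a = sin((1−f)δ)/sin δ ≈ 0.948, b = sin(fδ)/sin δ ≈ 0.781.
p = a·p₁ + b·p₂ ≈ (0.168, 0.917, -0.363); φ = arcsin(p_z) ≈ -21.27°, λ = atan2(p_y, p_x) ≈ 79.59°.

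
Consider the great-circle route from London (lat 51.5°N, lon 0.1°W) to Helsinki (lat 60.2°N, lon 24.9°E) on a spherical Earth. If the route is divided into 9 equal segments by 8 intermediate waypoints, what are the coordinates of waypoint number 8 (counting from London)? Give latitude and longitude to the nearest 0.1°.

Write both endpoints as unit vectors p₁, p₂ with components (cos φ cos λ, cos φ sin λ, sin φ).
The central angle between the endpoints is δ = arccos(p₁·p₂) ≈ 0.286 rad (16.4°).
Interpolate at f = 8/9 with slerp weights a = sin((1−f)δ)/sin δ ≈ 0.113, b = sin(fδ)/sin δ ≈ 0.891.
p = a·p₁ + b·p₂ ≈ (0.472, 0.186, 0.862); φ = arcsin(p_z) ≈ 59.51°, λ = atan2(p_y, p_x) ≈ 21.55°.

≈ lat 59.5°N, lon 21.6°E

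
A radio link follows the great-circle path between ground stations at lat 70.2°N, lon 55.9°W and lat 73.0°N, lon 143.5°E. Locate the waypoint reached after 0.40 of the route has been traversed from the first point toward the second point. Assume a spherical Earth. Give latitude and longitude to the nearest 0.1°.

Convert each endpoint to a unit vector on the sphere (x = cos φ cos λ, y = cos φ sin λ, z = sin φ).
The central angle between the endpoints is δ = arccos(p₁·p₂) ≈ 0.633 rad (36.3°).
Interpolate at f = 0.40 with slerp weights a = sin((1−f)δ)/sin δ ≈ 0.627, b = sin(fδ)/sin δ ≈ 0.423.
p = a·p₁ + b·p₂ ≈ (0.019, -0.102, 0.995); φ = arcsin(p_z) ≈ 84.03°, λ = atan2(p_y, p_x) ≈ -79.20°.

≈ lat 84.0°N, lon 79.2°W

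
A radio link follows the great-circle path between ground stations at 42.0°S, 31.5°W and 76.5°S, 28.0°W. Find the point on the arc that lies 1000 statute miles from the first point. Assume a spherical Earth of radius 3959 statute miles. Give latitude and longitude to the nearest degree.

Write both endpoints as unit vectors p₁, p₂ with components (cos φ cos λ, cos φ sin λ, sin φ).
The central angle between the endpoints is δ = arccos(p₁·p₂) ≈ 0.603 rad (34.5°). The total great-circle distance is δ·R ≈ 0.603 × 3959 ≈ 2386 mi, so the target fraction is f = 1000/2386 ≈ 0.419.
Interpolate at f ≈ 0.419 with slerp weights a = sin((1−f)δ)/sin δ ≈ 0.605, b = sin(fδ)/sin δ ≈ 0.441.
p = a·p₁ + b·p₂ ≈ (0.474, -0.283, -0.834); φ = arcsin(p_z) ≈ -56.47°, λ = atan2(p_y, p_x) ≈ -30.85°.

≈ 56°S, 31°W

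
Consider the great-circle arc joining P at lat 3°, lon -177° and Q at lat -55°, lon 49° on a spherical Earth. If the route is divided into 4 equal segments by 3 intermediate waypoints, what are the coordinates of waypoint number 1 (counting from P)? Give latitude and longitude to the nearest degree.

The haversine formula gives a central angle δ ≈ 2.027 rad (116.2°) between the endpoints.
Interpolate at f = 1/4 with slerp weights a = sin((1−f)δ)/sin δ ≈ 1.113, b = sin(fδ)/sin δ ≈ 0.541.
p = a·p₁ + b·p₂ ≈ (-0.906, 0.176, -0.385); φ = arcsin(p_z) ≈ -22.63°, λ = atan2(p_y, p_x) ≈ 169.01°.

≈ lat -23°, lon 169°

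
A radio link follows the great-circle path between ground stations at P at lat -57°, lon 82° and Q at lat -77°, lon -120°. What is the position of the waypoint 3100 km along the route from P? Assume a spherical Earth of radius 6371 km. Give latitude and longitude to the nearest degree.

≈ lat -84°, lon 113°

Convert each endpoint to a unit vector on the sphere (x = cos φ cos λ, y = cos φ sin λ, z = sin φ).
The central angle between the endpoints is δ = arccos(p₁·p₂) ≈ 0.790 rad (45.3°). The total great-circle distance is δ·R ≈ 0.790 × 6371 ≈ 5035 km, so the target fraction is f = 3100/5035 ≈ 0.616.
Interpolate at f ≈ 0.616 with slerp weights a = sin((1−f)δ)/sin δ ≈ 0.421, b = sin(fδ)/sin δ ≈ 0.658.
p = a·p₁ + b·p₂ ≈ (-0.042, 0.099, -0.994); φ = arcsin(p_z) ≈ -83.83°, λ = atan2(p_y, p_x) ≈ 113.07°.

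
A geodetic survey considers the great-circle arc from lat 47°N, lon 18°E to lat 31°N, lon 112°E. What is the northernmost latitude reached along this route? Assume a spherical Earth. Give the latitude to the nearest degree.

≈ 52°N

The great circle lies in the plane with unit normal n̂ = (p₁ × p₂)/|p₁ × p₂|.
Here n̂_z ≈ +0.619; the vertex latitude is φ_max = arccos|n̂_z| ≈ 51.7°.
Check via Clairaut: cos φ_max = |cos φ₁| · sin C = cos(47.0°)·sin(65.2°) ≈ 0.619, again giving ≈ 51.7°.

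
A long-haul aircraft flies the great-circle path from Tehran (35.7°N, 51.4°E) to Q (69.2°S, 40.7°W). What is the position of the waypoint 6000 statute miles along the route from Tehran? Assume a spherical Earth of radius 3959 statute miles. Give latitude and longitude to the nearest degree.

≈ (45°S, 15°E)

Convert each endpoint to a unit vector on the sphere (x = cos φ cos λ, y = cos φ sin λ, z = sin φ).
The central angle between the endpoints is δ = arccos(p₁·p₂) ≈ 2.160 rad (123.8°). The total great-circle distance is δ·R ≈ 2.160 × 3959 ≈ 8553 mi, so the target fraction is f = 6000/8553 ≈ 0.701.
Interpolate at f ≈ 0.701 with slerp weights a = sin((1−f)δ)/sin δ ≈ 0.723, b = sin(fδ)/sin δ ≈ 1.201.
p = a·p₁ + b·p₂ ≈ (0.690, 0.181, -0.701); φ = arcsin(p_z) ≈ -44.51°, λ = atan2(p_y, p_x) ≈ 14.69°.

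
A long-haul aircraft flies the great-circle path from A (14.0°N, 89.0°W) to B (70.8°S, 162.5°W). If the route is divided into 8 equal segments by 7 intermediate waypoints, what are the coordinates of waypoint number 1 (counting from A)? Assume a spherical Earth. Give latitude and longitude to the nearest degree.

≈ (2°N, 93°W)

Convert each endpoint to a unit vector on the sphere (x = cos φ cos λ, y = cos φ sin λ, z = sin φ).
The central angle between the endpoints is δ = arccos(p₁·p₂) ≈ 1.709 rad (97.9°).
Interpolate at f = 1/8 with slerp weights a = sin((1−f)δ)/sin δ ≈ 1.007, b = sin(fδ)/sin δ ≈ 0.214.
p = a·p₁ + b·p₂ ≈ (-0.050, -0.998, 0.041); φ = arcsin(p_z) ≈ 2.37°, λ = atan2(p_y, p_x) ≈ -92.87°.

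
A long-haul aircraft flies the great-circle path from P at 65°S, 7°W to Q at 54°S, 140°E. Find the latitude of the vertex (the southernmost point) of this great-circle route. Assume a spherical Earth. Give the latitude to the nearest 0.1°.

The great circle lies in the plane with unit normal n̂ = (p₁ × p₂)/|p₁ × p₂|.
Here n̂_z ≈ +0.159; the vertex latitude is φ_max = arccos|n̂_z| ≈ 80.9°.
Check via Clairaut: cos φ_max = |cos φ₁| · sin C = cos(65.0°)·sin(157.9°) ≈ 0.159, again giving ≈ 80.9°.

≈ 80.9°S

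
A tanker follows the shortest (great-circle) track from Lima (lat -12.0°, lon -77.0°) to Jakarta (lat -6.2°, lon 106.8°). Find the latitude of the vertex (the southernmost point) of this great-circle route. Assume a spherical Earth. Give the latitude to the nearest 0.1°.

The great circle lies in the plane with unit normal n̂ = (p₁ × p₂)/|p₁ × p₂|.
Here n̂_z ≈ -0.202; the vertex latitude is φ_max = arccos|n̂_z| ≈ 78.3°.
Check via Clairaut: cos φ_max = |cos φ₁| · sin C = cos(12.0°)·sin(168.1°) ≈ 0.202, again giving ≈ 78.3°.

≈ -78.3°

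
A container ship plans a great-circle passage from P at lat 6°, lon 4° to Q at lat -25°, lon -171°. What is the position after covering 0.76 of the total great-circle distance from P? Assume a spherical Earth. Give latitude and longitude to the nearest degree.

≈ lat -61°, lon -152°

From cos δ = sin φ₁ sin φ₂ + cos φ₁ cos φ₂ cos Δλ, the central angle is δ ≈ 2.800 rad (160.4°).
Interpolate at f = 0.76 with slerp weights a = sin((1−f)δ)/sin δ ≈ 1.856, b = sin(fδ)/sin δ ≈ 2.531.
p = a·p₁ + b·p₂ ≈ (-0.424, -0.230, -0.876); φ = arcsin(p_z) ≈ -61.13°, λ = atan2(p_y, p_x) ≈ -151.53°.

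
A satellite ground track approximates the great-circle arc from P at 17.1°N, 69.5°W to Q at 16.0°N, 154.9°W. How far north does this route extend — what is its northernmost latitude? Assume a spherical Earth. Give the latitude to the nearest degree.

The great circle lies in the plane with unit normal n̂ = (p₁ × p₂)/|p₁ × p₂|.
Here n̂_z ≈ -0.927; the vertex latitude is φ_max = arccos|n̂_z| ≈ 22.0°.
Check via Clairaut: cos φ_max = |cos φ₁| · sin C = cos(17.1°)·sin(75.9°) ≈ 0.927, again giving ≈ 22.0°.

≈ 22°N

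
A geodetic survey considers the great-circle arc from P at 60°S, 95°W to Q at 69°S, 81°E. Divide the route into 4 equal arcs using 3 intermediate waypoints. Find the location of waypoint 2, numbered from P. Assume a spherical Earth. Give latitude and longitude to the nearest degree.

≈ 85°S, 85°W

Write both endpoints as unit vectors p₁, p₂ with components (cos φ cos λ, cos φ sin λ, sin φ).
The central angle between the endpoints is δ = arccos(p₁·p₂) ≈ 0.890 rad (51.0°).
Interpolate at f = 2/4 with slerp weights a = sin((1−f)δ)/sin δ ≈ 0.554, b = sin(fδ)/sin δ ≈ 0.554.
p = a·p₁ + b·p₂ ≈ (0.007, -0.080, -0.997); φ = arcsin(p_z) ≈ -85.40°, λ = atan2(p_y, p_x) ≈ -85.05°.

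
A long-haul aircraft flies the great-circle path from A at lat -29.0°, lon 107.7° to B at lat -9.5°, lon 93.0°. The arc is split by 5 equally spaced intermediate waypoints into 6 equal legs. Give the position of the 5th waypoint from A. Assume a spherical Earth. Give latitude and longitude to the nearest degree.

Convert each endpoint to a unit vector on the sphere (x = cos φ cos λ, y = cos φ sin λ, z = sin φ).
The central angle between the endpoints is δ = arccos(p₁·p₂) ≈ 0.417 rad (23.9°).
Interpolate at f = 5/6 with slerp weights a = sin((1−f)δ)/sin δ ≈ 0.171, b = sin(fδ)/sin δ ≈ 0.841.
p = a·p₁ + b·p₂ ≈ (-0.089, 0.971, -0.222); φ = arcsin(p_z) ≈ -12.82°, λ = atan2(p_y, p_x) ≈ 95.24°.

≈ lat -13°, lon 95°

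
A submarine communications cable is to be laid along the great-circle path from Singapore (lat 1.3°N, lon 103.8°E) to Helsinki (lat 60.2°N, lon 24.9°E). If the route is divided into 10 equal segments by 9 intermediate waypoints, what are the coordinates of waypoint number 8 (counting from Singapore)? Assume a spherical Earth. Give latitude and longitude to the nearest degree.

Write both endpoints as unit vectors p₁, p₂ with components (cos φ cos λ, cos φ sin λ, sin φ).
The central angle between the endpoints is δ = arccos(p₁·p₂) ≈ 1.455 rad (83.4°).
Interpolate at f = 8/10 with slerp weights a = sin((1−f)δ)/sin δ ≈ 0.289, b = sin(fδ)/sin δ ≈ 0.925.
p = a·p₁ + b·p₂ ≈ (0.348, 0.474, 0.809); φ = arcsin(p_z) ≈ 53.99°, λ = atan2(p_y, p_x) ≈ 53.72°.

≈ lat 54°N, lon 54°E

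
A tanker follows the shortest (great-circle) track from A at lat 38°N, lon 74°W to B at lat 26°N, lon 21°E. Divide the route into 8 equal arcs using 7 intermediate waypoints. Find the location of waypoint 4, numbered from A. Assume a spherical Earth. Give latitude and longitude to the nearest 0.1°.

Convert each endpoint to a unit vector on the sphere (x = cos φ cos λ, y = cos φ sin λ, z = sin φ).
The central angle between the endpoints is δ = arccos(p₁·p₂) ≈ 1.361 rad (78.0°).
Interpolate at f = 4/8 with slerp weights a = sin((1−f)δ)/sin δ ≈ 0.643, b = sin(fδ)/sin δ ≈ 0.643.
p = a·p₁ + b·p₂ ≈ (0.680, -0.280, 0.678); φ = arcsin(p_z) ≈ 42.69°, λ = atan2(p_y, p_x) ≈ -22.40°.

≈ lat 42.7°N, lon 22.4°W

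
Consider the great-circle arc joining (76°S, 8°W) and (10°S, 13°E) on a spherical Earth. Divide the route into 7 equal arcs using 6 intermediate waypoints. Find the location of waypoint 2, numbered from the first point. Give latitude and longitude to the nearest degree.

The haversine formula gives a central angle δ ≈ 1.169 rad (67.0°) between the endpoints.
Interpolate at f = 2/7 with slerp weights a = sin((1−f)δ)/sin δ ≈ 0.805, b = sin(fδ)/sin δ ≈ 0.356.
p = a·p₁ + b·p₂ ≈ (0.535, 0.052, -0.843); φ = arcsin(p_z) ≈ -57.50°, λ = atan2(p_y, p_x) ≈ 5.53°.

≈ (58°S, 6°E)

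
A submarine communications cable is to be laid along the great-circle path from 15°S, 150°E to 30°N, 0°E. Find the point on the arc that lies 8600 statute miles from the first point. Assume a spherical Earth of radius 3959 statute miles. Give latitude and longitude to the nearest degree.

Convert each endpoint to a unit vector on the sphere (x = cos φ cos λ, y = cos φ sin λ, z = sin φ).
The central angle between the endpoints is δ = arccos(p₁·p₂) ≈ 2.594 rad (148.6°). The total great-circle distance is δ·R ≈ 2.594 × 3959 ≈ 10270 mi, so the target fraction is f = 8600/10270 ≈ 0.837.
Interpolate at f ≈ 0.837 with slerp weights a = sin((1−f)δ)/sin δ ≈ 0.787, b = sin(fδ)/sin δ ≈ 1.584.
p = a·p₁ + b·p₂ ≈ (0.714, 0.380, 0.588); φ = arcsin(p_z) ≈ 36.04°, λ = atan2(p_y, p_x) ≈ 28.03°.

≈ 36°N, 28°E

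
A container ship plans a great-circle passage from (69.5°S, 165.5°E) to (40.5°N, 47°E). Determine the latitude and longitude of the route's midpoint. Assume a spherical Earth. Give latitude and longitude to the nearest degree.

The haversine formula gives a central angle δ ≈ 2.397 rad (137.3°) between the endpoints.
Interpolate at f = 1/2 with slerp weights a = sin((1−f)δ)/sin δ ≈ 1.375, b = sin(fδ)/sin δ ≈ 1.375.
p = a·p₁ + b·p₂ ≈ (0.247, 0.885, -0.395); φ = arcsin(p_z) ≈ -23.25°, λ = atan2(p_y, p_x) ≈ 74.42°.

≈ (23°S, 74°E)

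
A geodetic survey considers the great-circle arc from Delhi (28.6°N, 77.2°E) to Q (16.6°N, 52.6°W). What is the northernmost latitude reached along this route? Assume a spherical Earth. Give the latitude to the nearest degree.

≈ 45°N

The great circle lies in the plane with unit normal n̂ = (p₁ × p₂)/|p₁ × p₂|.
Here n̂_z ≈ -0.706; the vertex latitude is φ_max = arccos|n̂_z| ≈ 45.1°.
Check via Clairaut: cos φ_max = |cos φ₁| · sin C = cos(28.6°)·sin(53.5°) ≈ 0.706, again giving ≈ 45.1°.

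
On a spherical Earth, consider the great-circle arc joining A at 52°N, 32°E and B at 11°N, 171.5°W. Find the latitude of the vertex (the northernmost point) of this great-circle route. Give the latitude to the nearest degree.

The great circle lies in the plane with unit normal n̂ = (p₁ × p₂)/|p₁ × p₂|.
Here n̂_z ≈ +0.263; the vertex latitude is φ_max = arccos|n̂_z| ≈ 74.7°.
Check via Clairaut: cos φ_max = |cos φ₁| · sin C = cos(52.0°)·sin(25.3°) ≈ 0.263, again giving ≈ 74.7°.

≈ 75°N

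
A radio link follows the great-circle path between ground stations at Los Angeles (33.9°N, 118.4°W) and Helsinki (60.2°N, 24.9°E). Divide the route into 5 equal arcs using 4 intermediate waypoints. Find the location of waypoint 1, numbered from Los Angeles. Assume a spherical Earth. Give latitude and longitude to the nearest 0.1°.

Convert each endpoint to a unit vector on the sphere (x = cos φ cos λ, y = cos φ sin λ, z = sin φ).
The central angle between the endpoints is δ = arccos(p₁·p₂) ≈ 1.417 rad (81.2°).
Interpolate at f = 1/5 with slerp weights a = sin((1−f)δ)/sin δ ≈ 0.917, b = sin(fδ)/sin δ ≈ 0.283.
p = a·p₁ + b·p₂ ≈ (-0.234, -0.610, 0.757); φ = arcsin(p_z) ≈ 49.19°, λ = atan2(p_y, p_x) ≈ -111.01°.

≈ (49.2°N, 111.0°W)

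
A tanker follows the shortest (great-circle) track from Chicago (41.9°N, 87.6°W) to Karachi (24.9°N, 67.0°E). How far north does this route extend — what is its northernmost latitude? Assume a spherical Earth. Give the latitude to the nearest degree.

The great circle lies in the plane with unit normal n̂ = (p₁ × p₂)/|p₁ × p₂|.
Here n̂_z ≈ +0.307; the vertex latitude is φ_max = arccos|n̂_z| ≈ 72.1°.
Check via Clairaut: cos φ_max = |cos φ₁| · sin C = cos(41.9°)·sin(24.3°) ≈ 0.307, again giving ≈ 72.1°.

≈ 72°N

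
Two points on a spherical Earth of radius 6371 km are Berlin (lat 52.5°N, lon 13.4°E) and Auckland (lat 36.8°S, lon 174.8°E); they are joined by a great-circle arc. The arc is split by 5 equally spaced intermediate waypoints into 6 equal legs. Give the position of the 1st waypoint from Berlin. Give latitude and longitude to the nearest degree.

Write both endpoints as unit vectors p₁, p₂ with components (cos φ cos λ, cos φ sin λ, sin φ).
The central angle between the endpoints is δ = arccos(p₁·p₂) ≈ 2.785 rad (159.6°).
Interpolate at f = 1/6 with slerp weights a = sin((1−f)δ)/sin δ ≈ 2.098, b = sin(fδ)/sin δ ≈ 1.284.
p = a·p₁ + b·p₂ ≈ (0.218, 0.389, 0.895); φ = arcsin(p_z) ≈ 63.50°, λ = atan2(p_y, p_x) ≈ 60.71°.

≈ lat 64°N, lon 61°E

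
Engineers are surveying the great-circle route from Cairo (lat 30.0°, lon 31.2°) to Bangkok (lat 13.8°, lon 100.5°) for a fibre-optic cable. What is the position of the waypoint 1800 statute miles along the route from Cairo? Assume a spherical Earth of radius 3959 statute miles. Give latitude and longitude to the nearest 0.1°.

Write both endpoints as unit vectors p₁, p₂ with components (cos φ cos λ, cos φ sin λ, sin φ).
The central angle between the endpoints is δ = arccos(p₁·p₂) ≈ 1.141 rad (65.4°). The total great-circle distance is δ·R ≈ 1.141 × 3959 ≈ 4518 mi, so the target fraction is f = 1800/4518 ≈ 0.398.
Interpolate at f ≈ 0.398 with slerp weights a = sin((1−f)δ)/sin δ ≈ 0.697, b = sin(fδ)/sin δ ≈ 0.483.
p = a·p₁ + b·p₂ ≈ (0.431, 0.774, 0.464); φ = arcsin(p_z) ≈ 27.63°, λ = atan2(p_y, p_x) ≈ 60.89°.

≈ lat 27.6°, lon 60.9°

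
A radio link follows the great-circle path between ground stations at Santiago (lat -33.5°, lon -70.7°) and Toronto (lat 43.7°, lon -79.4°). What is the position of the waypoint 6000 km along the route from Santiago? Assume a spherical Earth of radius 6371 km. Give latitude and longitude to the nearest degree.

≈ lat 20°, lon -76°

From cos δ = sin φ₁ sin φ₂ + cos φ₁ cos φ₂ cos Δλ, the central angle is δ ≈ 1.355 rad (77.6°). The total great-circle distance is δ·R ≈ 1.355 × 6371 ≈ 8630 km, so the target fraction is f = 6000/8630 ≈ 0.695.
Interpolate at f ≈ 0.695 with slerp weights a = sin((1−f)δ)/sin δ ≈ 0.411, b = sin(fδ)/sin δ ≈ 0.828.
p = a·p₁ + b·p₂ ≈ (0.223, -0.912, 0.345); φ = arcsin(p_z) ≈ 20.20°, λ = atan2(p_y, p_x) ≈ -76.24°.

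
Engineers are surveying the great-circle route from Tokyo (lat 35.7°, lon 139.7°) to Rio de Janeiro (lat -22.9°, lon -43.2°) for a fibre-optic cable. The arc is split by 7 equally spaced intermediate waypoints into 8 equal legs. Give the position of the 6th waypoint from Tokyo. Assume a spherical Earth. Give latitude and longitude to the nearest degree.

≈ lat 18°, lon -51°

Convert each endpoint to a unit vector on the sphere (x = cos φ cos λ, y = cos φ sin λ, z = sin φ).
The central angle between the endpoints is δ = arccos(p₁·p₂) ≈ 2.914 rad (167.0°).
Interpolate at f = 6/8 with slerp weights a = sin((1−f)δ)/sin δ ≈ 2.949, b = sin(fδ)/sin δ ≈ 3.619.
p = a·p₁ + b·p₂ ≈ (0.604, -0.733, 0.313); φ = arcsin(p_z) ≈ 18.22°, λ = atan2(p_y, p_x) ≈ -50.53°.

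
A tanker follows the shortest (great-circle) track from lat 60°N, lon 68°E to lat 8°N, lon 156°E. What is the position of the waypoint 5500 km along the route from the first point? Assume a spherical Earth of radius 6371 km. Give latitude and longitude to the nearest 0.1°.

≈ lat 35.3°N, lon 136.5°E

Convert each endpoint to a unit vector on the sphere (x = cos φ cos λ, y = cos φ sin λ, z = sin φ).
The central angle between the endpoints is δ = arccos(p₁·p₂) ≈ 1.433 rad (82.1°). The total great-circle distance is δ·R ≈ 1.433 × 6371 ≈ 9127 km, so the target fraction is f = 5500/9127 ≈ 0.603.
Interpolate at f ≈ 0.603 with slerp weights a = sin((1−f)δ)/sin δ ≈ 0.544, b = sin(fδ)/sin δ ≈ 0.767.
p = a·p₁ + b·p₂ ≈ (-0.592, 0.561, 0.578); φ = arcsin(p_z) ≈ 35.32°, λ = atan2(p_y, p_x) ≈ 136.53°.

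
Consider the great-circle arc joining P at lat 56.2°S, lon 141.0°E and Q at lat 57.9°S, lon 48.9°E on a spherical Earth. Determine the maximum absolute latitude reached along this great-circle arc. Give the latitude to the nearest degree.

≈ 66°S

The great circle lies in the plane with unit normal n̂ = (p₁ × p₂)/|p₁ × p₂|.
Here n̂_z ≈ -0.410; the vertex latitude is φ_max = arccos|n̂_z| ≈ 65.8°.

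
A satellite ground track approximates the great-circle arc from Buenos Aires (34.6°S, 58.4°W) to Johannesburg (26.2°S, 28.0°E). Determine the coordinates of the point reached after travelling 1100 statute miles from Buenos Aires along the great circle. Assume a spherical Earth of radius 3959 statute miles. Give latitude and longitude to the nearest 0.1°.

Write both endpoints as unit vectors p₁, p₂ with components (cos φ cos λ, cos φ sin λ, sin φ).
The central angle between the endpoints is δ = arccos(p₁·p₂) ≈ 1.269 rad (72.7°). The total great-circle distance is δ·R ≈ 1.269 × 3959 ≈ 5025 mi, so the target fraction is f = 1100/5025 ≈ 0.219.
Interpolate at f ≈ 0.219 with slerp weights a = sin((1−f)δ)/sin δ ≈ 0.876, b = sin(fδ)/sin δ ≈ 0.287.
p = a·p₁ + b·p₂ ≈ (0.606, -0.493, -0.624); φ = arcsin(p_z) ≈ -38.64°, λ = atan2(p_y, p_x) ≈ -39.17°.

≈ 38.6°S, 39.2°W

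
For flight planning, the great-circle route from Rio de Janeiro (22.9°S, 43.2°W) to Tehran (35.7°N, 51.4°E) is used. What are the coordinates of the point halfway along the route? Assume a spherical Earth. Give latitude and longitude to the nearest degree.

≈ (9°N, 0°E)

Write both endpoints as unit vectors p₁, p₂ with components (cos φ cos λ, cos φ sin λ, sin φ).
The central angle between the endpoints is δ = arccos(p₁·p₂) ≈ 1.862 rad (106.7°).
Interpolate at f = 1/2 with slerp weights a = sin((1−f)δ)/sin δ ≈ 0.837, b = sin(fδ)/sin δ ≈ 0.837.
p = a·p₁ + b·p₂ ≈ (0.987, 0.003, 0.163); φ = arcsin(p_z) ≈ 9.37°, λ = atan2(p_y, p_x) ≈ 0.20°.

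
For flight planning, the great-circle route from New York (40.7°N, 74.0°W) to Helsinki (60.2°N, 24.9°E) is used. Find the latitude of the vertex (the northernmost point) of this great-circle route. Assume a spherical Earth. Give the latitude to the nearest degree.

≈ 64°N

The great circle lies in the plane with unit normal n̂ = (p₁ × p₂)/|p₁ × p₂|.
Here n̂_z ≈ +0.432; the vertex latitude is φ_max = arccos|n̂_z| ≈ 64.4°.
Check via Clairaut: cos φ_max = |cos φ₁| · sin C = cos(40.7°)·sin(34.7°) ≈ 0.432, again giving ≈ 64.4°.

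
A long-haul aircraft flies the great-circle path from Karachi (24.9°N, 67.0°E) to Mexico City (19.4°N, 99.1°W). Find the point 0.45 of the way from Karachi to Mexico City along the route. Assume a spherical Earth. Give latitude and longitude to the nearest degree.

The haversine formula gives a central angle δ ≈ 2.333 rad (133.7°) between the endpoints.
Interpolate at f = 0.45 with slerp weights a = sin((1−f)δ)/sin δ ≈ 1.326, b = sin(fδ)/sin δ ≈ 1.199.
p = a·p₁ + b·p₂ ≈ (0.291, -0.010, 0.957); φ = arcsin(p_z) ≈ 73.07°, λ = atan2(p_y, p_x) ≈ -1.96°.

≈ 73°N, 2°W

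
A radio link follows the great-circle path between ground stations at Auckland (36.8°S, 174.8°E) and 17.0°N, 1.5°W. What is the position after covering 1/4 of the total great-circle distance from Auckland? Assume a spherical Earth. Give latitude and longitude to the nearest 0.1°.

≈ 74.8°S, 148.6°E

Convert each endpoint to a unit vector on the sphere (x = cos φ cos λ, y = cos φ sin λ, z = sin φ).
The central angle between the endpoints is δ = arccos(p₁·p₂) ≈ 2.791 rad (159.9°).
Interpolate at f = 1/4 with slerp weights a = sin((1−f)δ)/sin δ ≈ 2.525, b = sin(fδ)/sin δ ≈ 1.873.
p = a·p₁ + b·p₂ ≈ (-0.223, 0.136, -0.965); φ = arcsin(p_z) ≈ -74.82°, λ = atan2(p_y, p_x) ≈ 148.61°.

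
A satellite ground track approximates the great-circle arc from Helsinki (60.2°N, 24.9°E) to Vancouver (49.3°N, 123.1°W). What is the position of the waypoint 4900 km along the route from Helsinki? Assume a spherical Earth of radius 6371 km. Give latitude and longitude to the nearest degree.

Convert each endpoint to a unit vector on the sphere (x = cos φ cos λ, y = cos φ sin λ, z = sin φ).
The central angle between the endpoints is δ = arccos(p₁·p₂) ≈ 1.178 rad (67.5°). The total great-circle distance is δ·R ≈ 1.178 × 6371 ≈ 7503 km, so the target fraction is f = 4900/7503 ≈ 0.653.
Interpolate at f ≈ 0.653 with slerp weights a = sin((1−f)δ)/sin δ ≈ 0.430, b = sin(fδ)/sin δ ≈ 0.753.
p = a·p₁ + b·p₂ ≈ (-0.074, -0.321, 0.944); φ = arcsin(p_z) ≈ 70.75°, λ = atan2(p_y, p_x) ≈ -103.01°.

≈ (71°N, 103°W)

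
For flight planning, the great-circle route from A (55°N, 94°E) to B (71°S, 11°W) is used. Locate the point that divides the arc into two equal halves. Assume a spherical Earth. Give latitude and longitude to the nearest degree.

≈ (12°S, 61°E)

Write both endpoints as unit vectors p₁, p₂ with components (cos φ cos λ, cos φ sin λ, sin φ).
The central angle between the endpoints is δ = arccos(p₁·p₂) ≈ 2.537 rad (145.4°).
Interpolate at f = 1/2 with slerp weights a = sin((1−f)δ)/sin δ ≈ 1.680, b = sin(fδ)/sin δ ≈ 1.680.
p = a·p₁ + b·p₂ ≈ (0.470, 0.857, -0.212); φ = arcsin(p_z) ≈ -12.26°, λ = atan2(p_y, p_x) ≈ 61.27°.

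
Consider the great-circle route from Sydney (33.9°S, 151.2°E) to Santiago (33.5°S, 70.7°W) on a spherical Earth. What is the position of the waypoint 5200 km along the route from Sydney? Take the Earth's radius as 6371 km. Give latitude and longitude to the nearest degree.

Write both endpoints as unit vectors p₁, p₂ with components (cos φ cos λ, cos φ sin λ, sin φ).
The central angle between the endpoints is δ = arccos(p₁·p₂) ≈ 1.780 rad (102.0°). The total great-circle distance is δ·R ≈ 1.780 × 6371 ≈ 11338 km, so the target fraction is f = 5200/11338 ≈ 0.459.
Interpolate at f ≈ 0.459 with slerp weights a = sin((1−f)δ)/sin δ ≈ 0.839, b = sin(fδ)/sin δ ≈ 0.745.
p = a·p₁ + b·p₂ ≈ (-0.405, -0.250, -0.879); φ = arcsin(p_z) ≈ -61.55°, λ = atan2(p_y, p_x) ≈ -148.28°.

≈ 62°S, 148°W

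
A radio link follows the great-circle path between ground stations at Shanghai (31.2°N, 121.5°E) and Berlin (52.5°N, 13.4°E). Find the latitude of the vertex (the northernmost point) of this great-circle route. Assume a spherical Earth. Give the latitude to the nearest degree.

The great circle lies in the plane with unit normal n̂ = (p₁ × p₂)/|p₁ × p₂|.
Here n̂_z ≈ -0.511; the vertex latitude is φ_max = arccos|n̂_z| ≈ 59.3°.
Check via Clairaut: cos φ_max = |cos φ₁| · sin C = cos(31.2°)·sin(36.7°) ≈ 0.511, again giving ≈ 59.3°.

≈ 59°N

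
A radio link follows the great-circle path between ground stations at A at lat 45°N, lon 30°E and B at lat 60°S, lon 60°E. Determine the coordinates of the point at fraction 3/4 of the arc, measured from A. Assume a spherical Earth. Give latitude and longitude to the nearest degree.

≈ lat 34°S, lon 48°E

Write both endpoints as unit vectors p₁, p₂ with components (cos φ cos λ, cos φ sin λ, sin φ).
The central angle between the endpoints is δ = arccos(p₁·p₂) ≈ 1.882 rad (107.8°).
Interpolate at f = 3/4 with slerp weights a = sin((1−f)δ)/sin δ ≈ 0.476, b = sin(fδ)/sin δ ≈ 1.037.
p = a·p₁ + b·p₂ ≈ (0.551, 0.617, -0.561); φ = arcsin(p_z) ≈ -34.16°, λ = atan2(p_y, p_x) ≈ 48.26°.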